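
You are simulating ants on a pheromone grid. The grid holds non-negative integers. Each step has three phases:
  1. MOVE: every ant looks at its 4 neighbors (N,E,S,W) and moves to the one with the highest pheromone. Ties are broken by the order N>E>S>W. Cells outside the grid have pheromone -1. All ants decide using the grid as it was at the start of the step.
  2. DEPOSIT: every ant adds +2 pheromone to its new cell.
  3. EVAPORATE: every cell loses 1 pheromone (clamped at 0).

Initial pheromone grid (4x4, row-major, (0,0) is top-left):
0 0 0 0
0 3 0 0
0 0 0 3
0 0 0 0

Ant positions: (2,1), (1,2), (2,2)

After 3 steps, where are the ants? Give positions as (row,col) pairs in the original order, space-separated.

Step 1: ant0:(2,1)->N->(1,1) | ant1:(1,2)->W->(1,1) | ant2:(2,2)->E->(2,3)
  grid max=6 at (1,1)
Step 2: ant0:(1,1)->N->(0,1) | ant1:(1,1)->N->(0,1) | ant2:(2,3)->N->(1,3)
  grid max=5 at (1,1)
Step 3: ant0:(0,1)->S->(1,1) | ant1:(0,1)->S->(1,1) | ant2:(1,3)->S->(2,3)
  grid max=8 at (1,1)

(1,1) (1,1) (2,3)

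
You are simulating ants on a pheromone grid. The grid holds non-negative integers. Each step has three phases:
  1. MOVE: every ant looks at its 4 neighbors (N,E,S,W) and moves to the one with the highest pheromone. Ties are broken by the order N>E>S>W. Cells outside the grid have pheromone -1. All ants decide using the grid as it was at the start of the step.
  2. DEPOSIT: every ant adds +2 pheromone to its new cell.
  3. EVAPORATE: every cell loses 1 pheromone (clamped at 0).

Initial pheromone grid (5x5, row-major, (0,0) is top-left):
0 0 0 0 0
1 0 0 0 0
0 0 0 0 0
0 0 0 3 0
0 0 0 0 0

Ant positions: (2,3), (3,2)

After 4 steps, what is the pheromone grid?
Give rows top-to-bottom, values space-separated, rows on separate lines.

After step 1: ants at (3,3),(3,3)
  0 0 0 0 0
  0 0 0 0 0
  0 0 0 0 0
  0 0 0 6 0
  0 0 0 0 0
After step 2: ants at (2,3),(2,3)
  0 0 0 0 0
  0 0 0 0 0
  0 0 0 3 0
  0 0 0 5 0
  0 0 0 0 0
After step 3: ants at (3,3),(3,3)
  0 0 0 0 0
  0 0 0 0 0
  0 0 0 2 0
  0 0 0 8 0
  0 0 0 0 0
After step 4: ants at (2,3),(2,3)
  0 0 0 0 0
  0 0 0 0 0
  0 0 0 5 0
  0 0 0 7 0
  0 0 0 0 0

0 0 0 0 0
0 0 0 0 0
0 0 0 5 0
0 0 0 7 0
0 0 0 0 0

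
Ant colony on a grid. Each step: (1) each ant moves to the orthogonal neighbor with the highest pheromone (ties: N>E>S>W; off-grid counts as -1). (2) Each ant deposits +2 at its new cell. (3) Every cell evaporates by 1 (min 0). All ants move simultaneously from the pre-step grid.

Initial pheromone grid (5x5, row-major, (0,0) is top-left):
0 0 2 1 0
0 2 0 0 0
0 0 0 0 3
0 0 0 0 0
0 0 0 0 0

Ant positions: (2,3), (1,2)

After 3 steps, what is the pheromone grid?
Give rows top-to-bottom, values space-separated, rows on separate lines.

After step 1: ants at (2,4),(0,2)
  0 0 3 0 0
  0 1 0 0 0
  0 0 0 0 4
  0 0 0 0 0
  0 0 0 0 0
After step 2: ants at (1,4),(0,3)
  0 0 2 1 0
  0 0 0 0 1
  0 0 0 0 3
  0 0 0 0 0
  0 0 0 0 0
After step 3: ants at (2,4),(0,2)
  0 0 3 0 0
  0 0 0 0 0
  0 0 0 0 4
  0 0 0 0 0
  0 0 0 0 0

0 0 3 0 0
0 0 0 0 0
0 0 0 0 4
0 0 0 0 0
0 0 0 0 0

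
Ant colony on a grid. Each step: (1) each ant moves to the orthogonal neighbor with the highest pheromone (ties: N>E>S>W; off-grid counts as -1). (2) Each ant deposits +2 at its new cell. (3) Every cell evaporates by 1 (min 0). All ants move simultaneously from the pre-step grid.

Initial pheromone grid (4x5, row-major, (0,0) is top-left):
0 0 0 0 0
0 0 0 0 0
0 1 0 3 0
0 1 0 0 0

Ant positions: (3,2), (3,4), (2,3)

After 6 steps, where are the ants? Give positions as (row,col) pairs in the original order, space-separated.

Step 1: ant0:(3,2)->W->(3,1) | ant1:(3,4)->N->(2,4) | ant2:(2,3)->N->(1,3)
  grid max=2 at (2,3)
Step 2: ant0:(3,1)->N->(2,1) | ant1:(2,4)->W->(2,3) | ant2:(1,3)->S->(2,3)
  grid max=5 at (2,3)
Step 3: ant0:(2,1)->S->(3,1) | ant1:(2,3)->N->(1,3) | ant2:(2,3)->N->(1,3)
  grid max=4 at (2,3)
Step 4: ant0:(3,1)->N->(2,1) | ant1:(1,3)->S->(2,3) | ant2:(1,3)->S->(2,3)
  grid max=7 at (2,3)
Step 5: ant0:(2,1)->S->(3,1) | ant1:(2,3)->N->(1,3) | ant2:(2,3)->N->(1,3)
  grid max=6 at (2,3)
Step 6: ant0:(3,1)->N->(2,1) | ant1:(1,3)->S->(2,3) | ant2:(1,3)->S->(2,3)
  grid max=9 at (2,3)

(2,1) (2,3) (2,3)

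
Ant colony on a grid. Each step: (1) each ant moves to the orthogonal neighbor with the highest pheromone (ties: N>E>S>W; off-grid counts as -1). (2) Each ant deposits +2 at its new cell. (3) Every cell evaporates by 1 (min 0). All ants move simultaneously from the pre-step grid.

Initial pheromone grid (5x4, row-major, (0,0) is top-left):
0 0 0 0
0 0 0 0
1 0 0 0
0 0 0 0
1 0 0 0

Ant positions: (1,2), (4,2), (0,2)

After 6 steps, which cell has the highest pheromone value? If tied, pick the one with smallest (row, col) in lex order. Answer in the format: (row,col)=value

Answer: (0,2)=10

Derivation:
Step 1: ant0:(1,2)->N->(0,2) | ant1:(4,2)->N->(3,2) | ant2:(0,2)->E->(0,3)
  grid max=1 at (0,2)
Step 2: ant0:(0,2)->E->(0,3) | ant1:(3,2)->N->(2,2) | ant2:(0,3)->W->(0,2)
  grid max=2 at (0,2)
Step 3: ant0:(0,3)->W->(0,2) | ant1:(2,2)->N->(1,2) | ant2:(0,2)->E->(0,3)
  grid max=3 at (0,2)
Step 4: ant0:(0,2)->E->(0,3) | ant1:(1,2)->N->(0,2) | ant2:(0,3)->W->(0,2)
  grid max=6 at (0,2)
Step 5: ant0:(0,3)->W->(0,2) | ant1:(0,2)->E->(0,3) | ant2:(0,2)->E->(0,3)
  grid max=7 at (0,2)
Step 6: ant0:(0,2)->E->(0,3) | ant1:(0,3)->W->(0,2) | ant2:(0,3)->W->(0,2)
  grid max=10 at (0,2)
Final grid:
  0 0 10 8
  0 0 0 0
  0 0 0 0
  0 0 0 0
  0 0 0 0
Max pheromone 10 at (0,2)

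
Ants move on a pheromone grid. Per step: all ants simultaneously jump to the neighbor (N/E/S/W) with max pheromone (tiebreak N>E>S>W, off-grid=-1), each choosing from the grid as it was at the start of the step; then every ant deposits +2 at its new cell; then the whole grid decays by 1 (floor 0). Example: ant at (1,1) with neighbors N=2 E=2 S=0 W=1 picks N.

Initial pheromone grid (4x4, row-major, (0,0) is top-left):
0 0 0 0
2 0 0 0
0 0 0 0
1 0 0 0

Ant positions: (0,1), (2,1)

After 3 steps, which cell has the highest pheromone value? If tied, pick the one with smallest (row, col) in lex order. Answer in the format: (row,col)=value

Answer: (0,0)=1

Derivation:
Step 1: ant0:(0,1)->E->(0,2) | ant1:(2,1)->N->(1,1)
  grid max=1 at (0,2)
Step 2: ant0:(0,2)->E->(0,3) | ant1:(1,1)->W->(1,0)
  grid max=2 at (1,0)
Step 3: ant0:(0,3)->S->(1,3) | ant1:(1,0)->N->(0,0)
  grid max=1 at (0,0)
Final grid:
  1 0 0 0
  1 0 0 1
  0 0 0 0
  0 0 0 0
Max pheromone 1 at (0,0)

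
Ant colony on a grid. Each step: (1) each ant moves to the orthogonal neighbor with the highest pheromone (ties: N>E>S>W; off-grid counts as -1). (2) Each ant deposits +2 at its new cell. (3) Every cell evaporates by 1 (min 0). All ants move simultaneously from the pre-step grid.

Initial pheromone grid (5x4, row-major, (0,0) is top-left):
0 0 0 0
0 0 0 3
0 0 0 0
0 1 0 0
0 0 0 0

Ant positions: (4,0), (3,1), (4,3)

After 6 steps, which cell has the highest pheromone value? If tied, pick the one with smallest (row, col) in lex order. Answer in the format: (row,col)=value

Step 1: ant0:(4,0)->N->(3,0) | ant1:(3,1)->N->(2,1) | ant2:(4,3)->N->(3,3)
  grid max=2 at (1,3)
Step 2: ant0:(3,0)->N->(2,0) | ant1:(2,1)->N->(1,1) | ant2:(3,3)->N->(2,3)
  grid max=1 at (1,1)
Step 3: ant0:(2,0)->N->(1,0) | ant1:(1,1)->N->(0,1) | ant2:(2,3)->N->(1,3)
  grid max=2 at (1,3)
Step 4: ant0:(1,0)->N->(0,0) | ant1:(0,1)->E->(0,2) | ant2:(1,3)->N->(0,3)
  grid max=1 at (0,0)
Step 5: ant0:(0,0)->E->(0,1) | ant1:(0,2)->E->(0,3) | ant2:(0,3)->S->(1,3)
  grid max=2 at (0,3)
Step 6: ant0:(0,1)->E->(0,2) | ant1:(0,3)->S->(1,3) | ant2:(1,3)->N->(0,3)
  grid max=3 at (0,3)
Final grid:
  0 0 1 3
  0 0 0 3
  0 0 0 0
  0 0 0 0
  0 0 0 0
Max pheromone 3 at (0,3)

Answer: (0,3)=3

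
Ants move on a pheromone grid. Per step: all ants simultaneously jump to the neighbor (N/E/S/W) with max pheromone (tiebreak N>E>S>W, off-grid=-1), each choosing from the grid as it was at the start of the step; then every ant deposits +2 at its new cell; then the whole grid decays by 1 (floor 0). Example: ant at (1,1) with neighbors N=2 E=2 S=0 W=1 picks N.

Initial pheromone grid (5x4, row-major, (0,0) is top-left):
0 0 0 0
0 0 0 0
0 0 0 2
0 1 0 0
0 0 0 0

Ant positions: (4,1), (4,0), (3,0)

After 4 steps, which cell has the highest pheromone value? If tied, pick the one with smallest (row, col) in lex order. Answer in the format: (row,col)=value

Step 1: ant0:(4,1)->N->(3,1) | ant1:(4,0)->N->(3,0) | ant2:(3,0)->E->(3,1)
  grid max=4 at (3,1)
Step 2: ant0:(3,1)->W->(3,0) | ant1:(3,0)->E->(3,1) | ant2:(3,1)->W->(3,0)
  grid max=5 at (3,1)
Step 3: ant0:(3,0)->E->(3,1) | ant1:(3,1)->W->(3,0) | ant2:(3,0)->E->(3,1)
  grid max=8 at (3,1)
Step 4: ant0:(3,1)->W->(3,0) | ant1:(3,0)->E->(3,1) | ant2:(3,1)->W->(3,0)
  grid max=9 at (3,1)
Final grid:
  0 0 0 0
  0 0 0 0
  0 0 0 0
  8 9 0 0
  0 0 0 0
Max pheromone 9 at (3,1)

Answer: (3,1)=9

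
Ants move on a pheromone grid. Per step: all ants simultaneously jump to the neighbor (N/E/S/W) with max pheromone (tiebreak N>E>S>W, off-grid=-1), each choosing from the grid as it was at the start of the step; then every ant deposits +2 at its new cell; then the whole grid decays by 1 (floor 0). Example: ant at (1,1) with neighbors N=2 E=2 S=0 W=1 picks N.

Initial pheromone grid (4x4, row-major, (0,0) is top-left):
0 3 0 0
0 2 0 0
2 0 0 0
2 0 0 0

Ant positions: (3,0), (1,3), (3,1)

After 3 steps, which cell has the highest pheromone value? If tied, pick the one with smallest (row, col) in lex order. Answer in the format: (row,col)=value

Answer: (2,0)=5

Derivation:
Step 1: ant0:(3,0)->N->(2,0) | ant1:(1,3)->N->(0,3) | ant2:(3,1)->W->(3,0)
  grid max=3 at (2,0)
Step 2: ant0:(2,0)->S->(3,0) | ant1:(0,3)->S->(1,3) | ant2:(3,0)->N->(2,0)
  grid max=4 at (2,0)
Step 3: ant0:(3,0)->N->(2,0) | ant1:(1,3)->N->(0,3) | ant2:(2,0)->S->(3,0)
  grid max=5 at (2,0)
Final grid:
  0 0 0 1
  0 0 0 0
  5 0 0 0
  5 0 0 0
Max pheromone 5 at (2,0)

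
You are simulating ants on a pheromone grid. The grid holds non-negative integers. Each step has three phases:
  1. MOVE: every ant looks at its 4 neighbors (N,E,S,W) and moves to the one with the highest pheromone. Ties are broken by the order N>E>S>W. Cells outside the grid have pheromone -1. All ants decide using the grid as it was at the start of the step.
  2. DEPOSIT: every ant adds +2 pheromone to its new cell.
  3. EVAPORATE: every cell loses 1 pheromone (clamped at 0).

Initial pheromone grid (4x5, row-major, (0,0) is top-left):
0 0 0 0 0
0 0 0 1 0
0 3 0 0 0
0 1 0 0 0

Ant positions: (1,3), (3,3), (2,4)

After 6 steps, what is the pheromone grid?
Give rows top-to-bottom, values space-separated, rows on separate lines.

After step 1: ants at (0,3),(2,3),(1,4)
  0 0 0 1 0
  0 0 0 0 1
  0 2 0 1 0
  0 0 0 0 0
After step 2: ants at (0,4),(1,3),(0,4)
  0 0 0 0 3
  0 0 0 1 0
  0 1 0 0 0
  0 0 0 0 0
After step 3: ants at (1,4),(0,3),(1,4)
  0 0 0 1 2
  0 0 0 0 3
  0 0 0 0 0
  0 0 0 0 0
After step 4: ants at (0,4),(0,4),(0,4)
  0 0 0 0 7
  0 0 0 0 2
  0 0 0 0 0
  0 0 0 0 0
After step 5: ants at (1,4),(1,4),(1,4)
  0 0 0 0 6
  0 0 0 0 7
  0 0 0 0 0
  0 0 0 0 0
After step 6: ants at (0,4),(0,4),(0,4)
  0 0 0 0 11
  0 0 0 0 6
  0 0 0 0 0
  0 0 0 0 0

0 0 0 0 11
0 0 0 0 6
0 0 0 0 0
0 0 0 0 0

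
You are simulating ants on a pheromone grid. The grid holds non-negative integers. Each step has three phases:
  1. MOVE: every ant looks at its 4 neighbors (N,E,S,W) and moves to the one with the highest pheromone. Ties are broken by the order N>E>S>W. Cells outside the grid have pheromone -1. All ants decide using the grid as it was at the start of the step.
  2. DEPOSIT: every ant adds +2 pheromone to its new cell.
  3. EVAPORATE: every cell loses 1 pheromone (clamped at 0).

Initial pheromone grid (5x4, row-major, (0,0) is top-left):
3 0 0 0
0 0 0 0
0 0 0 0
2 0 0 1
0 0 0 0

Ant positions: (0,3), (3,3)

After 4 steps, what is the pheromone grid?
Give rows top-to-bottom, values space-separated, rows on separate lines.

After step 1: ants at (1,3),(2,3)
  2 0 0 0
  0 0 0 1
  0 0 0 1
  1 0 0 0
  0 0 0 0
After step 2: ants at (2,3),(1,3)
  1 0 0 0
  0 0 0 2
  0 0 0 2
  0 0 0 0
  0 0 0 0
After step 3: ants at (1,3),(2,3)
  0 0 0 0
  0 0 0 3
  0 0 0 3
  0 0 0 0
  0 0 0 0
After step 4: ants at (2,3),(1,3)
  0 0 0 0
  0 0 0 4
  0 0 0 4
  0 0 0 0
  0 0 0 0

0 0 0 0
0 0 0 4
0 0 0 4
0 0 0 0
0 0 0 0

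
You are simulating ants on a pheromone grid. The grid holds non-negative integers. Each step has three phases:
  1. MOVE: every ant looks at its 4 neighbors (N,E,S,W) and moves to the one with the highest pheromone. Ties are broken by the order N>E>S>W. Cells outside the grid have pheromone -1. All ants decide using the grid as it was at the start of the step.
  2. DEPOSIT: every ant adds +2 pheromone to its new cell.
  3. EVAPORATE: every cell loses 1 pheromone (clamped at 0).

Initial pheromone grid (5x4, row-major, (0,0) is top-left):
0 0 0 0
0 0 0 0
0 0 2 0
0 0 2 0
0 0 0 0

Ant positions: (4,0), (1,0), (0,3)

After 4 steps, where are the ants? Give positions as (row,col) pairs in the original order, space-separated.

Step 1: ant0:(4,0)->N->(3,0) | ant1:(1,0)->N->(0,0) | ant2:(0,3)->S->(1,3)
  grid max=1 at (0,0)
Step 2: ant0:(3,0)->N->(2,0) | ant1:(0,0)->E->(0,1) | ant2:(1,3)->N->(0,3)
  grid max=1 at (0,1)
Step 3: ant0:(2,0)->N->(1,0) | ant1:(0,1)->E->(0,2) | ant2:(0,3)->S->(1,3)
  grid max=1 at (0,2)
Step 4: ant0:(1,0)->N->(0,0) | ant1:(0,2)->E->(0,3) | ant2:(1,3)->N->(0,3)
  grid max=3 at (0,3)

(0,0) (0,3) (0,3)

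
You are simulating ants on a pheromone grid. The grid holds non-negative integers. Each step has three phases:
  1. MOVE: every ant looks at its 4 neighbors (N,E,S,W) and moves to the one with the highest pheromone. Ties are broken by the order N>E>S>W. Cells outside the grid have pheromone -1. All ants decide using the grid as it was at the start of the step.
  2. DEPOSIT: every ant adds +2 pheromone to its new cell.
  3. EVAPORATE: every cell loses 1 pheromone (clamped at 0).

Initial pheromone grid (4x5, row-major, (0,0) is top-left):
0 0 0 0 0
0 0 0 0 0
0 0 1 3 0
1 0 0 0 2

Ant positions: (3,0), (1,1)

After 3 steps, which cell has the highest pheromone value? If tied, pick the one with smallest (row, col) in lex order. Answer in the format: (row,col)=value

Answer: (0,0)=1

Derivation:
Step 1: ant0:(3,0)->N->(2,0) | ant1:(1,1)->N->(0,1)
  grid max=2 at (2,3)
Step 2: ant0:(2,0)->N->(1,0) | ant1:(0,1)->E->(0,2)
  grid max=1 at (0,2)
Step 3: ant0:(1,0)->N->(0,0) | ant1:(0,2)->E->(0,3)
  grid max=1 at (0,0)
Final grid:
  1 0 0 1 0
  0 0 0 0 0
  0 0 0 0 0
  0 0 0 0 0
Max pheromone 1 at (0,0)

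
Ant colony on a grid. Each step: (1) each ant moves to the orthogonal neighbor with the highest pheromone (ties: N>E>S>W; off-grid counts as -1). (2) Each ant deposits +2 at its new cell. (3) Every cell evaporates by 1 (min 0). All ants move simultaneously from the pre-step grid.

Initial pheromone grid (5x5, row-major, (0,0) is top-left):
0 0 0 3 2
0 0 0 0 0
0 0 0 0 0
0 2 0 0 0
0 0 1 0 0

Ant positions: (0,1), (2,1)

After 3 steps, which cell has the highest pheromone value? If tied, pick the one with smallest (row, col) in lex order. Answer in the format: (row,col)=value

Answer: (3,1)=3

Derivation:
Step 1: ant0:(0,1)->E->(0,2) | ant1:(2,1)->S->(3,1)
  grid max=3 at (3,1)
Step 2: ant0:(0,2)->E->(0,3) | ant1:(3,1)->N->(2,1)
  grid max=3 at (0,3)
Step 3: ant0:(0,3)->E->(0,4) | ant1:(2,1)->S->(3,1)
  grid max=3 at (3,1)
Final grid:
  0 0 0 2 1
  0 0 0 0 0
  0 0 0 0 0
  0 3 0 0 0
  0 0 0 0 0
Max pheromone 3 at (3,1)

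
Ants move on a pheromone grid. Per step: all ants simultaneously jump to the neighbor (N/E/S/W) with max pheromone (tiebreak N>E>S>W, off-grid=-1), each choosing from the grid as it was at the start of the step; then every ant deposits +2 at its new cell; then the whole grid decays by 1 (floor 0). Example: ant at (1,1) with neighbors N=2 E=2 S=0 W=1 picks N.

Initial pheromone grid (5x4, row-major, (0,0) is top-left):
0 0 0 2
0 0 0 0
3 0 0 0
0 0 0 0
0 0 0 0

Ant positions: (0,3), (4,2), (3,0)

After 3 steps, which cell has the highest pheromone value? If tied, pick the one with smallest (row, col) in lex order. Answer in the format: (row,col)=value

Step 1: ant0:(0,3)->S->(1,3) | ant1:(4,2)->N->(3,2) | ant2:(3,0)->N->(2,0)
  grid max=4 at (2,0)
Step 2: ant0:(1,3)->N->(0,3) | ant1:(3,2)->N->(2,2) | ant2:(2,0)->N->(1,0)
  grid max=3 at (2,0)
Step 3: ant0:(0,3)->S->(1,3) | ant1:(2,2)->N->(1,2) | ant2:(1,0)->S->(2,0)
  grid max=4 at (2,0)
Final grid:
  0 0 0 1
  0 0 1 1
  4 0 0 0
  0 0 0 0
  0 0 0 0
Max pheromone 4 at (2,0)

Answer: (2,0)=4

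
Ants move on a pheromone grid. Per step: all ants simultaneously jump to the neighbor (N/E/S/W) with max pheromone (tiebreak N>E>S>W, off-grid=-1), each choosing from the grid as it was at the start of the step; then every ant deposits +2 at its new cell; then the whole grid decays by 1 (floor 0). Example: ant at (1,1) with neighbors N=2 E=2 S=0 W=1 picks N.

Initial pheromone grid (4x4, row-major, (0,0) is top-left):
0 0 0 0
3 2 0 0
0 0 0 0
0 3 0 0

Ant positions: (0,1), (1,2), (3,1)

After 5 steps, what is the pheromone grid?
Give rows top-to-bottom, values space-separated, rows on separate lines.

After step 1: ants at (1,1),(1,1),(2,1)
  0 0 0 0
  2 5 0 0
  0 1 0 0
  0 2 0 0
After step 2: ants at (1,0),(1,0),(1,1)
  0 0 0 0
  5 6 0 0
  0 0 0 0
  0 1 0 0
After step 3: ants at (1,1),(1,1),(1,0)
  0 0 0 0
  6 9 0 0
  0 0 0 0
  0 0 0 0
After step 4: ants at (1,0),(1,0),(1,1)
  0 0 0 0
  9 10 0 0
  0 0 0 0
  0 0 0 0
After step 5: ants at (1,1),(1,1),(1,0)
  0 0 0 0
  10 13 0 0
  0 0 0 0
  0 0 0 0

0 0 0 0
10 13 0 0
0 0 0 0
0 0 0 0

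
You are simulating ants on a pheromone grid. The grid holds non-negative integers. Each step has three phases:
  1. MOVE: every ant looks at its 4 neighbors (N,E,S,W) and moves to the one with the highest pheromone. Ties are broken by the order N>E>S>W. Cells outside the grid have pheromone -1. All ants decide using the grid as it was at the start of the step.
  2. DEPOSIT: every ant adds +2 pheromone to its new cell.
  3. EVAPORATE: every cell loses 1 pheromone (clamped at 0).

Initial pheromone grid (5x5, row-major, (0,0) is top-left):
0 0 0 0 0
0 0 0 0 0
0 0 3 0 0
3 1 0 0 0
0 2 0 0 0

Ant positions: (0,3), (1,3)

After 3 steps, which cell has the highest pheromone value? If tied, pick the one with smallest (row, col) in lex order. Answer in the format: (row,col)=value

Answer: (0,3)=3

Derivation:
Step 1: ant0:(0,3)->E->(0,4) | ant1:(1,3)->N->(0,3)
  grid max=2 at (2,2)
Step 2: ant0:(0,4)->W->(0,3) | ant1:(0,3)->E->(0,4)
  grid max=2 at (0,3)
Step 3: ant0:(0,3)->E->(0,4) | ant1:(0,4)->W->(0,3)
  grid max=3 at (0,3)
Final grid:
  0 0 0 3 3
  0 0 0 0 0
  0 0 0 0 0
  0 0 0 0 0
  0 0 0 0 0
Max pheromone 3 at (0,3)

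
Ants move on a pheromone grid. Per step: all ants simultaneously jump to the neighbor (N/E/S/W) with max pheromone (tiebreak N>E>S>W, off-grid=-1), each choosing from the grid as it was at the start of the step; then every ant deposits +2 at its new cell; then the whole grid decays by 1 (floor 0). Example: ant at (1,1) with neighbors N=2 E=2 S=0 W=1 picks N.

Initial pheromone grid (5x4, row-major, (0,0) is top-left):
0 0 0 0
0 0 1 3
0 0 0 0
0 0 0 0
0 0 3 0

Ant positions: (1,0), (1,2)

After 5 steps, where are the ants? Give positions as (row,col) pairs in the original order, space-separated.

Step 1: ant0:(1,0)->N->(0,0) | ant1:(1,2)->E->(1,3)
  grid max=4 at (1,3)
Step 2: ant0:(0,0)->E->(0,1) | ant1:(1,3)->N->(0,3)
  grid max=3 at (1,3)
Step 3: ant0:(0,1)->E->(0,2) | ant1:(0,3)->S->(1,3)
  grid max=4 at (1,3)
Step 4: ant0:(0,2)->E->(0,3) | ant1:(1,3)->N->(0,3)
  grid max=3 at (0,3)
Step 5: ant0:(0,3)->S->(1,3) | ant1:(0,3)->S->(1,3)
  grid max=6 at (1,3)

(1,3) (1,3)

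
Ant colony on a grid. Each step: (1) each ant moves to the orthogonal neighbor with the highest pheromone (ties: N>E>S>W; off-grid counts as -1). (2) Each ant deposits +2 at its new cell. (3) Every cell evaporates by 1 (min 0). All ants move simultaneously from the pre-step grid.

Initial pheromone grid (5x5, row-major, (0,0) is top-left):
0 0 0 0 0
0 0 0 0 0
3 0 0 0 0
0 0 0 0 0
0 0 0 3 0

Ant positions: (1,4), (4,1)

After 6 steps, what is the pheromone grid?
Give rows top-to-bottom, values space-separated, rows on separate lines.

After step 1: ants at (0,4),(3,1)
  0 0 0 0 1
  0 0 0 0 0
  2 0 0 0 0
  0 1 0 0 0
  0 0 0 2 0
After step 2: ants at (1,4),(2,1)
  0 0 0 0 0
  0 0 0 0 1
  1 1 0 0 0
  0 0 0 0 0
  0 0 0 1 0
After step 3: ants at (0,4),(2,0)
  0 0 0 0 1
  0 0 0 0 0
  2 0 0 0 0
  0 0 0 0 0
  0 0 0 0 0
After step 4: ants at (1,4),(1,0)
  0 0 0 0 0
  1 0 0 0 1
  1 0 0 0 0
  0 0 0 0 0
  0 0 0 0 0
After step 5: ants at (0,4),(2,0)
  0 0 0 0 1
  0 0 0 0 0
  2 0 0 0 0
  0 0 0 0 0
  0 0 0 0 0
After step 6: ants at (1,4),(1,0)
  0 0 0 0 0
  1 0 0 0 1
  1 0 0 0 0
  0 0 0 0 0
  0 0 0 0 0

0 0 0 0 0
1 0 0 0 1
1 0 0 0 0
0 0 0 0 0
0 0 0 0 0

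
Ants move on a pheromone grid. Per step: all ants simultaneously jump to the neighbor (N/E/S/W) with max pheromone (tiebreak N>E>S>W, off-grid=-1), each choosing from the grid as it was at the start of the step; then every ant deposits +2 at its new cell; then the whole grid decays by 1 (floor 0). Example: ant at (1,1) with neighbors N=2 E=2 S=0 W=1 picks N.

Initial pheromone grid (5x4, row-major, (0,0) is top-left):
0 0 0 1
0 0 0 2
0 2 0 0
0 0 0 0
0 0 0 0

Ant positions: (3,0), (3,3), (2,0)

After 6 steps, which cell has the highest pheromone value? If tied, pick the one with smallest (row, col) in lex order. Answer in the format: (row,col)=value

Answer: (2,1)=8

Derivation:
Step 1: ant0:(3,0)->N->(2,0) | ant1:(3,3)->N->(2,3) | ant2:(2,0)->E->(2,1)
  grid max=3 at (2,1)
Step 2: ant0:(2,0)->E->(2,1) | ant1:(2,3)->N->(1,3) | ant2:(2,1)->W->(2,0)
  grid max=4 at (2,1)
Step 3: ant0:(2,1)->W->(2,0) | ant1:(1,3)->N->(0,3) | ant2:(2,0)->E->(2,1)
  grid max=5 at (2,1)
Step 4: ant0:(2,0)->E->(2,1) | ant1:(0,3)->S->(1,3) | ant2:(2,1)->W->(2,0)
  grid max=6 at (2,1)
Step 5: ant0:(2,1)->W->(2,0) | ant1:(1,3)->N->(0,3) | ant2:(2,0)->E->(2,1)
  grid max=7 at (2,1)
Step 6: ant0:(2,0)->E->(2,1) | ant1:(0,3)->S->(1,3) | ant2:(2,1)->W->(2,0)
  grid max=8 at (2,1)
Final grid:
  0 0 0 0
  0 0 0 2
  6 8 0 0
  0 0 0 0
  0 0 0 0
Max pheromone 8 at (2,1)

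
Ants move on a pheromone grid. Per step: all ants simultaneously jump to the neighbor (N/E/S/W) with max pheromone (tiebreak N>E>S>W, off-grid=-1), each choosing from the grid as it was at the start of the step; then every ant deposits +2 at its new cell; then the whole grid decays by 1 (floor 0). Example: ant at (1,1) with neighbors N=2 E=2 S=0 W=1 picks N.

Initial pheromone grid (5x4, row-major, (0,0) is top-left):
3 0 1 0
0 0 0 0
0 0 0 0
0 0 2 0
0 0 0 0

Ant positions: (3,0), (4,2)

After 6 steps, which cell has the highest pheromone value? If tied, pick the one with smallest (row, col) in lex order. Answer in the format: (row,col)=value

Answer: (3,2)=2

Derivation:
Step 1: ant0:(3,0)->N->(2,0) | ant1:(4,2)->N->(3,2)
  grid max=3 at (3,2)
Step 2: ant0:(2,0)->N->(1,0) | ant1:(3,2)->N->(2,2)
  grid max=2 at (3,2)
Step 3: ant0:(1,0)->N->(0,0) | ant1:(2,2)->S->(3,2)
  grid max=3 at (3,2)
Step 4: ant0:(0,0)->E->(0,1) | ant1:(3,2)->N->(2,2)
  grid max=2 at (3,2)
Step 5: ant0:(0,1)->W->(0,0) | ant1:(2,2)->S->(3,2)
  grid max=3 at (3,2)
Step 6: ant0:(0,0)->E->(0,1) | ant1:(3,2)->N->(2,2)
  grid max=2 at (3,2)
Final grid:
  1 1 0 0
  0 0 0 0
  0 0 1 0
  0 0 2 0
  0 0 0 0
Max pheromone 2 at (3,2)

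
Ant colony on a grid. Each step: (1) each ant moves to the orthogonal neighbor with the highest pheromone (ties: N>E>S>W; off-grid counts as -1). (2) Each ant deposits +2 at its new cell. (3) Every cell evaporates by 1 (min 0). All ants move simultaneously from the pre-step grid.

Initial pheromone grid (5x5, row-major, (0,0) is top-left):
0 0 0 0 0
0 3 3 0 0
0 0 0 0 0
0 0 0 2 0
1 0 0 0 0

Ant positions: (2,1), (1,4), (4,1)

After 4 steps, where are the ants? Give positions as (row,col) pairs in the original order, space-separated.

Step 1: ant0:(2,1)->N->(1,1) | ant1:(1,4)->N->(0,4) | ant2:(4,1)->W->(4,0)
  grid max=4 at (1,1)
Step 2: ant0:(1,1)->E->(1,2) | ant1:(0,4)->S->(1,4) | ant2:(4,0)->N->(3,0)
  grid max=3 at (1,1)
Step 3: ant0:(1,2)->W->(1,1) | ant1:(1,4)->N->(0,4) | ant2:(3,0)->S->(4,0)
  grid max=4 at (1,1)
Step 4: ant0:(1,1)->E->(1,2) | ant1:(0,4)->S->(1,4) | ant2:(4,0)->N->(3,0)
  grid max=3 at (1,1)

(1,2) (1,4) (3,0)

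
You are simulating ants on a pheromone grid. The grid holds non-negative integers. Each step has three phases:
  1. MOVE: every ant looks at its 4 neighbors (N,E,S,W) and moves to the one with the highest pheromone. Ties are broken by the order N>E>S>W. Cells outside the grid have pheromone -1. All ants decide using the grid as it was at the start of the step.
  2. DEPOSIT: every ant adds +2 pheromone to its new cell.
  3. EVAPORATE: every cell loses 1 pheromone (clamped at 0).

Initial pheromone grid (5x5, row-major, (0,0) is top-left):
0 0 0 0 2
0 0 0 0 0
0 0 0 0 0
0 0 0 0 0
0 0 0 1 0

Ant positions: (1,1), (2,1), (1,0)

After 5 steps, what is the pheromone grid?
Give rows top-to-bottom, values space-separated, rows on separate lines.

After step 1: ants at (0,1),(1,1),(0,0)
  1 1 0 0 1
  0 1 0 0 0
  0 0 0 0 0
  0 0 0 0 0
  0 0 0 0 0
After step 2: ants at (1,1),(0,1),(0,1)
  0 4 0 0 0
  0 2 0 0 0
  0 0 0 0 0
  0 0 0 0 0
  0 0 0 0 0
After step 3: ants at (0,1),(1,1),(1,1)
  0 5 0 0 0
  0 5 0 0 0
  0 0 0 0 0
  0 0 0 0 0
  0 0 0 0 0
After step 4: ants at (1,1),(0,1),(0,1)
  0 8 0 0 0
  0 6 0 0 0
  0 0 0 0 0
  0 0 0 0 0
  0 0 0 0 0
After step 5: ants at (0,1),(1,1),(1,1)
  0 9 0 0 0
  0 9 0 0 0
  0 0 0 0 0
  0 0 0 0 0
  0 0 0 0 0

0 9 0 0 0
0 9 0 0 0
0 0 0 0 0
0 0 0 0 0
0 0 0 0 0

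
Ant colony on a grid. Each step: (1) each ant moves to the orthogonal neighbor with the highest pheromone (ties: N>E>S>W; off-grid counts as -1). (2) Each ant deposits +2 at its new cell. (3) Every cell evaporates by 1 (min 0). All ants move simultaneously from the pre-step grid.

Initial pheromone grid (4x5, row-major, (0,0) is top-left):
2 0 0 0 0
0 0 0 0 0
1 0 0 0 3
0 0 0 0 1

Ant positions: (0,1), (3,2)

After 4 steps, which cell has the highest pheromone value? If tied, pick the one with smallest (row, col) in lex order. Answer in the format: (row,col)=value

Step 1: ant0:(0,1)->W->(0,0) | ant1:(3,2)->N->(2,2)
  grid max=3 at (0,0)
Step 2: ant0:(0,0)->E->(0,1) | ant1:(2,2)->N->(1,2)
  grid max=2 at (0,0)
Step 3: ant0:(0,1)->W->(0,0) | ant1:(1,2)->N->(0,2)
  grid max=3 at (0,0)
Step 4: ant0:(0,0)->E->(0,1) | ant1:(0,2)->E->(0,3)
  grid max=2 at (0,0)
Final grid:
  2 1 0 1 0
  0 0 0 0 0
  0 0 0 0 0
  0 0 0 0 0
Max pheromone 2 at (0,0)

Answer: (0,0)=2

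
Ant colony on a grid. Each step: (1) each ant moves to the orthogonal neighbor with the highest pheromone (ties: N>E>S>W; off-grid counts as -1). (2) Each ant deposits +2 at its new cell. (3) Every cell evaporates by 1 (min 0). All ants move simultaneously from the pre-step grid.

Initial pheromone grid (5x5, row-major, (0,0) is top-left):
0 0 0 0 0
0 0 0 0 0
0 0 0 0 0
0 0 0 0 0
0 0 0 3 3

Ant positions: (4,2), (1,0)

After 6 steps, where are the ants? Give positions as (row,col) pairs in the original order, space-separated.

Step 1: ant0:(4,2)->E->(4,3) | ant1:(1,0)->N->(0,0)
  grid max=4 at (4,3)
Step 2: ant0:(4,3)->E->(4,4) | ant1:(0,0)->E->(0,1)
  grid max=3 at (4,3)
Step 3: ant0:(4,4)->W->(4,3) | ant1:(0,1)->E->(0,2)
  grid max=4 at (4,3)
Step 4: ant0:(4,3)->E->(4,4) | ant1:(0,2)->E->(0,3)
  grid max=3 at (4,3)
Step 5: ant0:(4,4)->W->(4,3) | ant1:(0,3)->E->(0,4)
  grid max=4 at (4,3)
Step 6: ant0:(4,3)->E->(4,4) | ant1:(0,4)->S->(1,4)
  grid max=3 at (4,3)

(4,4) (1,4)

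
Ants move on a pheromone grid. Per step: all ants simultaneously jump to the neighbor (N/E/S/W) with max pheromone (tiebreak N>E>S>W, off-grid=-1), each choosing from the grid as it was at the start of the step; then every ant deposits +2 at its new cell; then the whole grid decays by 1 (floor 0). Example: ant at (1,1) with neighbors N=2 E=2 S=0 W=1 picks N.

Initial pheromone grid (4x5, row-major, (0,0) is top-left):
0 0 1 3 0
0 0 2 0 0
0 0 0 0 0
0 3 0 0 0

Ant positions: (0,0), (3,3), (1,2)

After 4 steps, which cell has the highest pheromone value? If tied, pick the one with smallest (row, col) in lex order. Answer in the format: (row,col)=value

Step 1: ant0:(0,0)->E->(0,1) | ant1:(3,3)->N->(2,3) | ant2:(1,2)->N->(0,2)
  grid max=2 at (0,2)
Step 2: ant0:(0,1)->E->(0,2) | ant1:(2,3)->N->(1,3) | ant2:(0,2)->E->(0,3)
  grid max=3 at (0,2)
Step 3: ant0:(0,2)->E->(0,3) | ant1:(1,3)->N->(0,3) | ant2:(0,3)->W->(0,2)
  grid max=6 at (0,3)
Step 4: ant0:(0,3)->W->(0,2) | ant1:(0,3)->W->(0,2) | ant2:(0,2)->E->(0,3)
  grid max=7 at (0,2)
Final grid:
  0 0 7 7 0
  0 0 0 0 0
  0 0 0 0 0
  0 0 0 0 0
Max pheromone 7 at (0,2)

Answer: (0,2)=7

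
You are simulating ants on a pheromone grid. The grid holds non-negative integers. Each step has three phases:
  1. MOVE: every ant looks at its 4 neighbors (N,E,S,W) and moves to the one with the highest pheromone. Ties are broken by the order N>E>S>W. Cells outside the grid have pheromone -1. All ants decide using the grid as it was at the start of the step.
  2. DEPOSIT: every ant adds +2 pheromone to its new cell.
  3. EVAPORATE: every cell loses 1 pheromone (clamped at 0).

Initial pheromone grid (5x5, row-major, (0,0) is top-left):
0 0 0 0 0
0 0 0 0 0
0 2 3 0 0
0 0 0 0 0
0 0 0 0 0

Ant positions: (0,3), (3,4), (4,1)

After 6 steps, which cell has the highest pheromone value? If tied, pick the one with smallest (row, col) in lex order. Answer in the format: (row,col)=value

Answer: (1,4)=7

Derivation:
Step 1: ant0:(0,3)->E->(0,4) | ant1:(3,4)->N->(2,4) | ant2:(4,1)->N->(3,1)
  grid max=2 at (2,2)
Step 2: ant0:(0,4)->S->(1,4) | ant1:(2,4)->N->(1,4) | ant2:(3,1)->N->(2,1)
  grid max=3 at (1,4)
Step 3: ant0:(1,4)->N->(0,4) | ant1:(1,4)->N->(0,4) | ant2:(2,1)->E->(2,2)
  grid max=3 at (0,4)
Step 4: ant0:(0,4)->S->(1,4) | ant1:(0,4)->S->(1,4) | ant2:(2,2)->W->(2,1)
  grid max=5 at (1,4)
Step 5: ant0:(1,4)->N->(0,4) | ant1:(1,4)->N->(0,4) | ant2:(2,1)->E->(2,2)
  grid max=5 at (0,4)
Step 6: ant0:(0,4)->S->(1,4) | ant1:(0,4)->S->(1,4) | ant2:(2,2)->W->(2,1)
  grid max=7 at (1,4)
Final grid:
  0 0 0 0 4
  0 0 0 0 7
  0 2 1 0 0
  0 0 0 0 0
  0 0 0 0 0
Max pheromone 7 at (1,4)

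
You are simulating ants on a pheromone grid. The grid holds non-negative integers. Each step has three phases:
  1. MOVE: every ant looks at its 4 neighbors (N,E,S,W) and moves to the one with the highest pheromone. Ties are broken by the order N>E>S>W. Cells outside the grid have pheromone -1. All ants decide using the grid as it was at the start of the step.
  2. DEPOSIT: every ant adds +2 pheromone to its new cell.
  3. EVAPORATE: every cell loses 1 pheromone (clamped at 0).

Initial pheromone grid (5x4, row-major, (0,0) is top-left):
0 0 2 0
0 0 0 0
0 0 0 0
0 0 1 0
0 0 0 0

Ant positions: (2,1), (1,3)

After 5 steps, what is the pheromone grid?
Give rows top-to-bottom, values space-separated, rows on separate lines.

After step 1: ants at (1,1),(0,3)
  0 0 1 1
  0 1 0 0
  0 0 0 0
  0 0 0 0
  0 0 0 0
After step 2: ants at (0,1),(0,2)
  0 1 2 0
  0 0 0 0
  0 0 0 0
  0 0 0 0
  0 0 0 0
After step 3: ants at (0,2),(0,1)
  0 2 3 0
  0 0 0 0
  0 0 0 0
  0 0 0 0
  0 0 0 0
After step 4: ants at (0,1),(0,2)
  0 3 4 0
  0 0 0 0
  0 0 0 0
  0 0 0 0
  0 0 0 0
After step 5: ants at (0,2),(0,1)
  0 4 5 0
  0 0 0 0
  0 0 0 0
  0 0 0 0
  0 0 0 0

0 4 5 0
0 0 0 0
0 0 0 0
0 0 0 0
0 0 0 0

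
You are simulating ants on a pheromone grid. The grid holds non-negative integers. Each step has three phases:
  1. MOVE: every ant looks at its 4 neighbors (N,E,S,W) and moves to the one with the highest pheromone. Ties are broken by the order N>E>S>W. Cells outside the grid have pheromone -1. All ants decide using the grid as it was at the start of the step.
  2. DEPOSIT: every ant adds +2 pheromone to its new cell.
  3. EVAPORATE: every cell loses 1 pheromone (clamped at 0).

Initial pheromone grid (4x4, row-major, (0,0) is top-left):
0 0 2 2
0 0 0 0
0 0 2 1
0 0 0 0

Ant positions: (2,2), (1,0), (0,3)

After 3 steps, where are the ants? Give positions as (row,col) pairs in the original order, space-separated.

Step 1: ant0:(2,2)->E->(2,3) | ant1:(1,0)->N->(0,0) | ant2:(0,3)->W->(0,2)
  grid max=3 at (0,2)
Step 2: ant0:(2,3)->W->(2,2) | ant1:(0,0)->E->(0,1) | ant2:(0,2)->E->(0,3)
  grid max=2 at (0,2)
Step 3: ant0:(2,2)->E->(2,3) | ant1:(0,1)->E->(0,2) | ant2:(0,3)->W->(0,2)
  grid max=5 at (0,2)

(2,3) (0,2) (0,2)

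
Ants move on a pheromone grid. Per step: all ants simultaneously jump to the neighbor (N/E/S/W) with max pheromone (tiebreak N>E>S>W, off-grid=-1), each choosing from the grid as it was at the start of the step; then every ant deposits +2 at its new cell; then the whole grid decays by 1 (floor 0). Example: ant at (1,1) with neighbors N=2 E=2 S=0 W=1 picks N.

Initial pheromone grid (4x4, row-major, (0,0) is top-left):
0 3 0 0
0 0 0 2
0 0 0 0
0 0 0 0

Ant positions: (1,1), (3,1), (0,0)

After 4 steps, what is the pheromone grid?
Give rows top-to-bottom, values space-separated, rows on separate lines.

After step 1: ants at (0,1),(2,1),(0,1)
  0 6 0 0
  0 0 0 1
  0 1 0 0
  0 0 0 0
After step 2: ants at (0,2),(1,1),(0,2)
  0 5 3 0
  0 1 0 0
  0 0 0 0
  0 0 0 0
After step 3: ants at (0,1),(0,1),(0,1)
  0 10 2 0
  0 0 0 0
  0 0 0 0
  0 0 0 0
After step 4: ants at (0,2),(0,2),(0,2)
  0 9 7 0
  0 0 0 0
  0 0 0 0
  0 0 0 0

0 9 7 0
0 0 0 0
0 0 0 0
0 0 0 0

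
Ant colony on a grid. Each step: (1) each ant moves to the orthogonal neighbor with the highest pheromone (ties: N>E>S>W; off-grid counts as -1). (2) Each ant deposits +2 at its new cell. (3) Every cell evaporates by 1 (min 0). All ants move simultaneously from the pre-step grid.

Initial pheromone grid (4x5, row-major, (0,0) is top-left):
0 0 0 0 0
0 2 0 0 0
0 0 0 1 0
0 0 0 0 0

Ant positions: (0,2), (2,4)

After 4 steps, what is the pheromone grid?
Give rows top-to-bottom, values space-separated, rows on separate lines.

After step 1: ants at (0,3),(2,3)
  0 0 0 1 0
  0 1 0 0 0
  0 0 0 2 0
  0 0 0 0 0
After step 2: ants at (0,4),(1,3)
  0 0 0 0 1
  0 0 0 1 0
  0 0 0 1 0
  0 0 0 0 0
After step 3: ants at (1,4),(2,3)
  0 0 0 0 0
  0 0 0 0 1
  0 0 0 2 0
  0 0 0 0 0
After step 4: ants at (0,4),(1,3)
  0 0 0 0 1
  0 0 0 1 0
  0 0 0 1 0
  0 0 0 0 0

0 0 0 0 1
0 0 0 1 0
0 0 0 1 0
0 0 0 0 0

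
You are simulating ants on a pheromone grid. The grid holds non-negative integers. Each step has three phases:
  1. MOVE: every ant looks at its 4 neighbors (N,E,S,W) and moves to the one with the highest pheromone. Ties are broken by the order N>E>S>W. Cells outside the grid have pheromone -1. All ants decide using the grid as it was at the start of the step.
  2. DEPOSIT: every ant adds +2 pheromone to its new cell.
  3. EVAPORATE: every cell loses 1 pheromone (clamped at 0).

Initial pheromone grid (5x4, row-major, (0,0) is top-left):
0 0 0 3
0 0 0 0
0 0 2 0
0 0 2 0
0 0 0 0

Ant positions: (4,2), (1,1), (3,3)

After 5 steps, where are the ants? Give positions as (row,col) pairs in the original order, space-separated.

Step 1: ant0:(4,2)->N->(3,2) | ant1:(1,1)->N->(0,1) | ant2:(3,3)->W->(3,2)
  grid max=5 at (3,2)
Step 2: ant0:(3,2)->N->(2,2) | ant1:(0,1)->E->(0,2) | ant2:(3,2)->N->(2,2)
  grid max=4 at (2,2)
Step 3: ant0:(2,2)->S->(3,2) | ant1:(0,2)->E->(0,3) | ant2:(2,2)->S->(3,2)
  grid max=7 at (3,2)
Step 4: ant0:(3,2)->N->(2,2) | ant1:(0,3)->S->(1,3) | ant2:(3,2)->N->(2,2)
  grid max=6 at (2,2)
Step 5: ant0:(2,2)->S->(3,2) | ant1:(1,3)->N->(0,3) | ant2:(2,2)->S->(3,2)
  grid max=9 at (3,2)

(3,2) (0,3) (3,2)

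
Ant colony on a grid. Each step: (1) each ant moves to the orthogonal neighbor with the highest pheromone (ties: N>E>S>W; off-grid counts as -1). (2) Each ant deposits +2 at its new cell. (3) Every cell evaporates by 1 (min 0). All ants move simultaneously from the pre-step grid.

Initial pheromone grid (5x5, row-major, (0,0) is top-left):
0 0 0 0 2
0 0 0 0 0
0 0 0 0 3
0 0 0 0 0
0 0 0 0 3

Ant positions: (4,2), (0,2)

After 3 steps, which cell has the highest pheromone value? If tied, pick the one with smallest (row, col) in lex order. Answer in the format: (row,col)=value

Step 1: ant0:(4,2)->N->(3,2) | ant1:(0,2)->E->(0,3)
  grid max=2 at (2,4)
Step 2: ant0:(3,2)->N->(2,2) | ant1:(0,3)->E->(0,4)
  grid max=2 at (0,4)
Step 3: ant0:(2,2)->N->(1,2) | ant1:(0,4)->S->(1,4)
  grid max=1 at (0,4)
Final grid:
  0 0 0 0 1
  0 0 1 0 1
  0 0 0 0 0
  0 0 0 0 0
  0 0 0 0 0
Max pheromone 1 at (0,4)

Answer: (0,4)=1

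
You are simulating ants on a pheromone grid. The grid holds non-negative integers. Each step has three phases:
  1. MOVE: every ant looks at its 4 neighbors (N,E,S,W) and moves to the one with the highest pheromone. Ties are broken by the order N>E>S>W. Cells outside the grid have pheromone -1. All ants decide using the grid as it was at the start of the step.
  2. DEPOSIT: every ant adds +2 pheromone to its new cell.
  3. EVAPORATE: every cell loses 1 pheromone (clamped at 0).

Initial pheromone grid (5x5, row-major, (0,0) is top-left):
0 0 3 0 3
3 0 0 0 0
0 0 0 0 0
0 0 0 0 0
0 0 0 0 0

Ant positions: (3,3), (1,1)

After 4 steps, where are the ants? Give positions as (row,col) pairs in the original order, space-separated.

Step 1: ant0:(3,3)->N->(2,3) | ant1:(1,1)->W->(1,0)
  grid max=4 at (1,0)
Step 2: ant0:(2,3)->N->(1,3) | ant1:(1,0)->N->(0,0)
  grid max=3 at (1,0)
Step 3: ant0:(1,3)->N->(0,3) | ant1:(0,0)->S->(1,0)
  grid max=4 at (1,0)
Step 4: ant0:(0,3)->E->(0,4) | ant1:(1,0)->N->(0,0)
  grid max=3 at (1,0)

(0,4) (0,0)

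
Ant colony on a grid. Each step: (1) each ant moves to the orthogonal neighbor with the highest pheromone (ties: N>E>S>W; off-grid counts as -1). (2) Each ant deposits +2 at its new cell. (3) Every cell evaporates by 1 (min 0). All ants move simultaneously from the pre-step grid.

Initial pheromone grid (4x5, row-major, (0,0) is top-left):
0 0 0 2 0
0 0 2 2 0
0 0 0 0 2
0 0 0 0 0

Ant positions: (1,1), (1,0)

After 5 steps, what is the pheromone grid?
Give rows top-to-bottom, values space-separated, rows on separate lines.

After step 1: ants at (1,2),(0,0)
  1 0 0 1 0
  0 0 3 1 0
  0 0 0 0 1
  0 0 0 0 0
After step 2: ants at (1,3),(0,1)
  0 1 0 0 0
  0 0 2 2 0
  0 0 0 0 0
  0 0 0 0 0
After step 3: ants at (1,2),(0,2)
  0 0 1 0 0
  0 0 3 1 0
  0 0 0 0 0
  0 0 0 0 0
After step 4: ants at (0,2),(1,2)
  0 0 2 0 0
  0 0 4 0 0
  0 0 0 0 0
  0 0 0 0 0
After step 5: ants at (1,2),(0,2)
  0 0 3 0 0
  0 0 5 0 0
  0 0 0 0 0
  0 0 0 0 0

0 0 3 0 0
0 0 5 0 0
0 0 0 0 0
0 0 0 0 0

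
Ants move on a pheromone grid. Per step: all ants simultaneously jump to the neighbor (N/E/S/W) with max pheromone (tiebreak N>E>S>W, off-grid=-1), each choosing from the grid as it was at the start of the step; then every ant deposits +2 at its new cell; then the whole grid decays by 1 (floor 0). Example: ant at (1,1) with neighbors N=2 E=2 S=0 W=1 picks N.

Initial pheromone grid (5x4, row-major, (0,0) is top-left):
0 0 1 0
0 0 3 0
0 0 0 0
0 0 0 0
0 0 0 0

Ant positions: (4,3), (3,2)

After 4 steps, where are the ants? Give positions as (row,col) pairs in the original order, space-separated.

Step 1: ant0:(4,3)->N->(3,3) | ant1:(3,2)->N->(2,2)
  grid max=2 at (1,2)
Step 2: ant0:(3,3)->N->(2,3) | ant1:(2,2)->N->(1,2)
  grid max=3 at (1,2)
Step 3: ant0:(2,3)->N->(1,3) | ant1:(1,2)->N->(0,2)
  grid max=2 at (1,2)
Step 4: ant0:(1,3)->W->(1,2) | ant1:(0,2)->S->(1,2)
  grid max=5 at (1,2)

(1,2) (1,2)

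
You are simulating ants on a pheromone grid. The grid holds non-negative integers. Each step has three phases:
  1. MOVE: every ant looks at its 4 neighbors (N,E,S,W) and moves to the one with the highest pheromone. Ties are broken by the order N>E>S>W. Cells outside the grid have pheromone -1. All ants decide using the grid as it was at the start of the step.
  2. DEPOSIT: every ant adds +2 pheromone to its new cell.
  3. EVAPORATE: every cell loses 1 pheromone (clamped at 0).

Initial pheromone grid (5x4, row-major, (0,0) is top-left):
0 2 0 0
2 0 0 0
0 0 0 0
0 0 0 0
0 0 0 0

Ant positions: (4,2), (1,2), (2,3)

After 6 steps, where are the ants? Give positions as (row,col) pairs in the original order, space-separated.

Step 1: ant0:(4,2)->N->(3,2) | ant1:(1,2)->N->(0,2) | ant2:(2,3)->N->(1,3)
  grid max=1 at (0,1)
Step 2: ant0:(3,2)->N->(2,2) | ant1:(0,2)->W->(0,1) | ant2:(1,3)->N->(0,3)
  grid max=2 at (0,1)
Step 3: ant0:(2,2)->N->(1,2) | ant1:(0,1)->E->(0,2) | ant2:(0,3)->S->(1,3)
  grid max=1 at (0,1)
Step 4: ant0:(1,2)->N->(0,2) | ant1:(0,2)->S->(1,2) | ant2:(1,3)->W->(1,2)
  grid max=4 at (1,2)
Step 5: ant0:(0,2)->S->(1,2) | ant1:(1,2)->N->(0,2) | ant2:(1,2)->N->(0,2)
  grid max=5 at (0,2)
Step 6: ant0:(1,2)->N->(0,2) | ant1:(0,2)->S->(1,2) | ant2:(0,2)->S->(1,2)
  grid max=8 at (1,2)

(0,2) (1,2) (1,2)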